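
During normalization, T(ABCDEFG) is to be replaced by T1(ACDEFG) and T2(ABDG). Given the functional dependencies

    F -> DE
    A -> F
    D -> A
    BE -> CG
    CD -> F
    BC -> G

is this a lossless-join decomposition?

Common attributes: T1 ∩ T2 = {ADG}.
Closure of {ADG}: A → F applies, adding F; F → DE applies, adding E. So (ADG)⁺ = {ADEFG}.
The closure contains neither all of T1 = {ACDEFG} nor all of T2 = {ABDG}, so the common attributes are not a superkey of either fragment. The join is lossy.

No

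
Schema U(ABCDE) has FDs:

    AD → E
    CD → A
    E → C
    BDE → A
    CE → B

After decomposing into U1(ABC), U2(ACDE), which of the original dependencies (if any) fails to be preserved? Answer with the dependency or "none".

Check CE → B: no single fragment contains all of {BCE}, and the restricted closure of {CE} across the fragments never reaches {B}.
AD → E is preserved.
CD → A is preserved.
E → C is preserved.
BDE → A is preserved.

CE → B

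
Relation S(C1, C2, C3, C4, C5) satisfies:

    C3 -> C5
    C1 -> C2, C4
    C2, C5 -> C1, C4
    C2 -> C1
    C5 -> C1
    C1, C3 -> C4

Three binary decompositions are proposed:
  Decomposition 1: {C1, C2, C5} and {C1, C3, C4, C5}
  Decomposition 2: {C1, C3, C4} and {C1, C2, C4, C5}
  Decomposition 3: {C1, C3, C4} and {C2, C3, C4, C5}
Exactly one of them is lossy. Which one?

Decomposition 2

Decomposition 1: common = {C1, C5}, closure = {C1, C2, C4, C5} → lossless.
Decomposition 2: common = {C1, C4}, closure = {C1, C2, C4} → lossy.
Decomposition 3: common = {C3, C4}, closure = {C1, C2, C3, C4, C5} → lossless.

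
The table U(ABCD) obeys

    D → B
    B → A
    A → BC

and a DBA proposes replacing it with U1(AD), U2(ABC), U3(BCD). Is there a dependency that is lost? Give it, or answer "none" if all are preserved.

none

D → B lies within U3.
B → A lies within U2.
A → BC lies within U2.
Every dependency is enforceable on the fragments, so the decomposition is dependency-preserving.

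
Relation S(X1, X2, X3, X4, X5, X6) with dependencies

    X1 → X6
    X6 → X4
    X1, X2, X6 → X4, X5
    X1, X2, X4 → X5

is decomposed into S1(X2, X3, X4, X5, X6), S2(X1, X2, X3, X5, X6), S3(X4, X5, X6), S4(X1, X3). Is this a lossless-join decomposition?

Chase test. Columns are X1, X2, X3, X4, X5, X6; row i has aⱼ where attribute j ∈ Si, else bᵢⱼ.
Initial tableau (one row per fragment):
  row 1: b11 a2 a3 a4 a5 a6
  row 2: a1 a2 a3 b24 a5 a6
  row 3: b31 b32 b33 a4 a5 a6
  row 4: a1 b42 a3 b44 b45 b46
Rows 2 and 4 agree on X1; apply X1→X6 and equate their X6 entries.
Rows 1 and 2 agree on X6; apply X6→X4 and equate their X4 entries.
Rows 1 and 4 agree on X6; apply X6→X4 and equate their X4 entries.
Row 2 is now all distinguished symbols — the join is lossless.

Yes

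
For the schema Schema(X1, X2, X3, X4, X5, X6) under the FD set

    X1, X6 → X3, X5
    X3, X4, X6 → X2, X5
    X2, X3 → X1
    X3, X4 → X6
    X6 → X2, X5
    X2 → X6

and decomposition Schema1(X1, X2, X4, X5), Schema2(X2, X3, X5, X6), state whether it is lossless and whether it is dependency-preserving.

lossy and not dependency-preserving

Lossless test: (X2, X5)⁺ = {X2, X5, X6}, which is a superkey of neither fragment — lossy.
Dependency preservation: the restricted closure of {X1, X6} across the fragments never reaches {X3, X5}, so X1, X6 → X3, X5 cannot be enforced without a join — not preserved.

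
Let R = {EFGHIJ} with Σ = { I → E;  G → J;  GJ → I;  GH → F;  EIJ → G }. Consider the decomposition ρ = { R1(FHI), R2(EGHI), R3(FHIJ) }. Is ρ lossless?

No

Chase test. Columns are EFGHIJ; row i has aⱼ where attribute j ∈ Ri, else bᵢⱼ.
Initial tableau (one row per fragment):
  row 1: b11 a2 b13 a4 a5 b16
  row 2: a1 b22 a3 a4 a5 b26
  row 3: b31 a2 b33 a4 a5 a6
Rows 1 and 2 agree on I; apply I→E and equate their E entries.
Rows 1 and 3 agree on I; apply I→E and equate their E entries.
No row becomes fully distinguished — the join is lossy.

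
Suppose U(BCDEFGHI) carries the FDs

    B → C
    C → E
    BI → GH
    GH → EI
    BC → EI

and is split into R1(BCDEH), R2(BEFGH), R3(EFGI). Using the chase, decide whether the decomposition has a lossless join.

No

Chase test. Columns are BCDEFGHI; row i has aⱼ where attribute j ∈ Ri, else bᵢⱼ.
Initial tableau (one row per fragment):
  row 1: a1 a2 a3 a4 b15 b16 a7 b18
  row 2: a1 b22 b23 a4 a5 a6 a7 b28
  row 3: b31 b32 b33 a4 a5 a6 b37 a8
Rows 1 and 2 agree on B; apply B→C and equate their C entries.
Rows 1 and 2 agree on BC; apply BC→EI and equate their EI entries.
Rows 1 and 2 agree on BI; apply BI→GH and equate their GH entries.
No row becomes fully distinguished — the join is lossy.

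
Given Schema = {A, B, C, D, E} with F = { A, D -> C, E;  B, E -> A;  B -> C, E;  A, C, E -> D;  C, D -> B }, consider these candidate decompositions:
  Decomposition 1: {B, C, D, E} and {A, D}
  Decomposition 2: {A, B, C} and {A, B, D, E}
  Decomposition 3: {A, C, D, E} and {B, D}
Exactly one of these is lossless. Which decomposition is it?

Decomposition 2

Decomposition 1: common = {D}, closure = {D} → lossy.
Decomposition 2: common = {A, B}, closure = {A, B, C, D, E} → lossless.
Decomposition 3: common = {D}, closure = {D} → lossy.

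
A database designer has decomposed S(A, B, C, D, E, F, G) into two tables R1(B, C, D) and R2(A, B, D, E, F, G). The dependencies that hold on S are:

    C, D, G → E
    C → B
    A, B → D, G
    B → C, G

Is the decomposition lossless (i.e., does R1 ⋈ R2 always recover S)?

Common attributes: R1 ∩ R2 = {B, D}.
Closure of {B, D}: B → C, G applies, adding C, G; C, D, G → E applies, adding E. So (B, D)⁺ = {B, C, D, E, G}.
This closure contains every attribute of R1, so R1 ∩ R2 → R1. The join is lossless.

Yes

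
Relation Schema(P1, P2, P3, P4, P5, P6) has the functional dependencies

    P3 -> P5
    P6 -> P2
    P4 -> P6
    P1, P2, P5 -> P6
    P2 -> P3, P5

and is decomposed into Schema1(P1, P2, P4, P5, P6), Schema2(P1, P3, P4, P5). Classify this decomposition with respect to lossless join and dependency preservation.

Lossless test: (P1, P4, P5)⁺ = {P1, P2, P3, P4, P5, P6}, which contains all of one fragment — lossless.
Dependency preservation: the restricted closure of {P2} across the fragments never reaches {P3, P5}, so P2 → P3, P5 cannot be enforced without a join — not preserved.

lossless but not dependency-preserving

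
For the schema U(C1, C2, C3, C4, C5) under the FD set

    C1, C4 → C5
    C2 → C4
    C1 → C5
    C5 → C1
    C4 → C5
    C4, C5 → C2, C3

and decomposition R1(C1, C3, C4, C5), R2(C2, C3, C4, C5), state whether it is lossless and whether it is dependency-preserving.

lossless and dependency-preserving

Lossless test: (C3, C4, C5)⁺ = {C1, C2, C3, C4, C5}, which contains all of one fragment — lossless.
Dependency preservation: every FD's attributes lie within a single fragment, so each can be enforced locally — preserved.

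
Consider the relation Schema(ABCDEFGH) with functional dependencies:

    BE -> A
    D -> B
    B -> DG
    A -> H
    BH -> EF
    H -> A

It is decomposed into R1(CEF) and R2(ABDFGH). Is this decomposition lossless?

No

Common attributes: R1 ∩ R2 = {F}.
No dependency enlarges {F}, so (F)⁺ = {F}.
The closure contains neither all of R1 = {CEF} nor all of R2 = {ABDFGH}, so the common attributes are not a superkey of either fragment. The join is lossy.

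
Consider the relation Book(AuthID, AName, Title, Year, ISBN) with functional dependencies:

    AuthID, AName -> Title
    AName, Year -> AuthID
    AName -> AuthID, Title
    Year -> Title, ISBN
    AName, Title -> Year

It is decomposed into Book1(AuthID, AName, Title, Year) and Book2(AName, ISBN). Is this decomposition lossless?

Common attributes: Book1 ∩ Book2 = {AName}.
Closure of {AName}: AName → AuthID, Title applies, adding AuthID, Title; AName, Title → Year applies, adding Year; Year → Title, ISBN applies, adding ISBN. So (AName)⁺ = {AuthID, AName, Title, Year, ISBN}.
This closure contains every attribute of Book1, so Book1 ∩ Book2 → Book1. The join is lossless.

Yes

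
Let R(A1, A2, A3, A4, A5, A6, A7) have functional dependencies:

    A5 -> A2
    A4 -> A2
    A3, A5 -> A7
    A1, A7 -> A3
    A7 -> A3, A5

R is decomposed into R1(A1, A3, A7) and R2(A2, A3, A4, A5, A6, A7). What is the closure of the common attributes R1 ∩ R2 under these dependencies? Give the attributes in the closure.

A2, A3, A5, A7

R1 ∩ R2 = {A3, A7}.
A7 → A3, A5 applies, adding A5
A5 → A2 applies, adding A2
Closure: {A2, A3, A5, A7}.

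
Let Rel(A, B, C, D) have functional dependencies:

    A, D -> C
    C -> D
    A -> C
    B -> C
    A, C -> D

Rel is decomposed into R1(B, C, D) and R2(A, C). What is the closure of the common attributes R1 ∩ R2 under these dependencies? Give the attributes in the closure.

R1 ∩ R2 = {C}.
C → D applies, adding D
Closure: {C, D}.

C, D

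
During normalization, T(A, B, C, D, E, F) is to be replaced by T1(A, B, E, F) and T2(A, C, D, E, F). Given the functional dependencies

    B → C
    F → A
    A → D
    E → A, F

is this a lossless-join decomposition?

Common attributes: T1 ∩ T2 = {A, E, F}.
Closure of {A, E, F}: A → D applies, adding D. So (A, E, F)⁺ = {A, D, E, F}.
The closure contains neither all of T1 = {A, B, E, F} nor all of T2 = {A, C, D, E, F}, so the common attributes are not a superkey of either fragment. The join is lossy.

No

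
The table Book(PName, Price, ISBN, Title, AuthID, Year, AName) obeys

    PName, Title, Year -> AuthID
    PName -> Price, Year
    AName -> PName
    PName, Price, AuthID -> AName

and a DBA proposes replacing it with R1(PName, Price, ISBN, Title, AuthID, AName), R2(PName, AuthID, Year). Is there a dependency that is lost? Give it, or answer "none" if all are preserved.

PName, Title, Year → AuthID: restricted closure across fragments reaches AuthID.
PName → Price, Year: restricted closure across fragments reaches Price, Year.
AName → PName lies within R1.
PName, Price, AuthID → AName lies within R1.
Every dependency is enforceable on the fragments, so the decomposition is dependency-preserving.

none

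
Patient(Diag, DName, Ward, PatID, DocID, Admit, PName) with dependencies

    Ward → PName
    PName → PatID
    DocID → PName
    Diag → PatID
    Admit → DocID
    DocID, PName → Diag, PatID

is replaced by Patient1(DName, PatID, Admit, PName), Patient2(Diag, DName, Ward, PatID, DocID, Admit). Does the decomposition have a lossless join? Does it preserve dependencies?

Lossless test: (DName, PatID, Admit)⁺ = {Diag, DName, PatID, DocID, Admit, PName}, which contains all of one fragment — lossless.
Dependency preservation: the restricted closure of {Ward} across the fragments never reaches {PName}, so Ward → PName cannot be enforced without a join — not preserved.

lossless but not dependency-preserving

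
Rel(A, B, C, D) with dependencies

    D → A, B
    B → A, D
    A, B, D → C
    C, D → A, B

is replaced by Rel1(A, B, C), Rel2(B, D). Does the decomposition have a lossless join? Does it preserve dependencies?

Lossless test: (B)⁺ = {A, B, C, D}, which contains all of one fragment — lossless.
Dependency preservation: D → A, B; B → A, D; A, B, D → C; C, D → A, B are not contained in any single fragment, but the restricted closure of each left-hand side across the fragments still reaches the right-hand side; the remaining FDs each lie inside some fragment. All dependencies are preserved.

lossless and dependency-preserving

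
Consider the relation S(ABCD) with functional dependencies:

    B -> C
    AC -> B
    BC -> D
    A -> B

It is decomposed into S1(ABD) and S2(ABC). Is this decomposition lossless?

Yes

Common attributes: S1 ∩ S2 = {AB}.
Closure of {AB}: B → C applies, adding C; BC → D applies, adding D. So (AB)⁺ = {ABCD}.
This closure contains every attribute of S1, so S1 ∩ S2 → S1. The join is lossless.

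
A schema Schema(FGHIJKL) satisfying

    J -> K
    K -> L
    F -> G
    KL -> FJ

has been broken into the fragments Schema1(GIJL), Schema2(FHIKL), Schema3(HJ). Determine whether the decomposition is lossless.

No

Chase test. Columns are FGHIJKL; row i has aⱼ where attribute j ∈ Schemai, else bᵢⱼ.
Initial tableau (one row per fragment):
  row 1: b11 a2 b13 a4 a5 b16 a7
  row 2: a1 b22 a3 a4 b25 a6 a7
  row 3: b31 b32 a3 b34 a5 b36 b37
Rows 1 and 3 agree on J; apply J→K and equate their K entries.
Rows 1 and 3 agree on K; apply K→L and equate their L entries.
Rows 1 and 3 agree on KL; apply KL→FJ and equate their FJ entries.
Rows 1 and 3 agree on F; apply F→G and equate their G entries.
No row becomes fully distinguished — the join is lossy.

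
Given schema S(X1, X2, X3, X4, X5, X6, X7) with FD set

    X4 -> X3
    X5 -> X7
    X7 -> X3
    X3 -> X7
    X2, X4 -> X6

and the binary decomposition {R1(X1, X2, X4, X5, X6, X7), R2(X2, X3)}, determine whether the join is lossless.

Common attributes: R1 ∩ R2 = {X2}.
No dependency enlarges {X2}, so (X2)⁺ = {X2}.
The closure contains neither all of R1 = {X1, X2, X4, X5, X6, X7} nor all of R2 = {X2, X3}, so the common attributes are not a superkey of either fragment. The join is lossy.

No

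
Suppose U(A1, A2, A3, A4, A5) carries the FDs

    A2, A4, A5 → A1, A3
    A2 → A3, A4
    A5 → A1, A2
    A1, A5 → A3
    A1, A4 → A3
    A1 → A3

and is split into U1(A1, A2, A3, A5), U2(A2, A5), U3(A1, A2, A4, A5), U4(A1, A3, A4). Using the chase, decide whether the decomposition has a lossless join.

Yes

Chase test. Columns are A1, A2, A3, A4, A5; row i has aⱼ where attribute j ∈ Ui, else bᵢⱼ.
Initial tableau (one row per fragment):
  row 1: a1 a2 a3 b14 a5
  row 2: b21 a2 b23 b24 a5
  row 3: a1 a2 b33 a4 a5
  row 4: a1 b42 a3 a4 b45
Rows 1 and 2 agree on A2; apply A2→A3, A4 and equate their A3, A4 entries.
Rows 1 and 3 agree on A2; apply A2→A3, A4 and equate their A3, A4 entries.
Rows 1 and 2 agree on A5; apply A5→A1, A2 and equate their A1, A2 entries.
Row 1 is now all distinguished symbols — the join is lossless.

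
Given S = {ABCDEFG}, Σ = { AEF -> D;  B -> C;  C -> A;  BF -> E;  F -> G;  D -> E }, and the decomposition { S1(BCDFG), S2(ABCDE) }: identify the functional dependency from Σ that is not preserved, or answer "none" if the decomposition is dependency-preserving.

Check AEF → D: no single fragment contains all of {ADEF}, and the restricted closure of {AEF} across the fragments never reaches {D}.
B → C is preserved.
C → A is preserved.
BF → E is preserved.
F → G is preserved.
D → E is preserved.

AEF -> D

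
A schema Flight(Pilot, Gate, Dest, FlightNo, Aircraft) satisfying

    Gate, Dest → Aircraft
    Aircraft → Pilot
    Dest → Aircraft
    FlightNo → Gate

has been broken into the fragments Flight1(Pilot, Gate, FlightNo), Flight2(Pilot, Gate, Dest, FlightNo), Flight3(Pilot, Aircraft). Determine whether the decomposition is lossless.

No

Chase test. Columns are Pilot, Gate, Dest, FlightNo, Aircraft; row i has aⱼ where attribute j ∈ Flighti, else bᵢⱼ.
Initial tableau (one row per fragment):
  row 1: a1 a2 b13 a4 b15
  row 2: a1 a2 a3 a4 b25
  row 3: a1 b32 b33 b34 a5
No row becomes fully distinguished — the join is lossy.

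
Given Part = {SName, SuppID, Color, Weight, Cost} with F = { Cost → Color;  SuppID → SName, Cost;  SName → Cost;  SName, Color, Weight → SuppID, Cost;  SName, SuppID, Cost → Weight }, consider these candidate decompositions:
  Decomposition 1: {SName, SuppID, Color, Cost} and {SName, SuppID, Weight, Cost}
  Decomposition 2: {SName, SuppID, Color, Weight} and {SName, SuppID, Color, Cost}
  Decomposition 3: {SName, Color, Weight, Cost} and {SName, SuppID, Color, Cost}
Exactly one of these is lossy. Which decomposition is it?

Decomposition 1: common = {SName, SuppID, Cost}, closure = {SName, SuppID, Color, Weight, Cost} → lossless.
Decomposition 2: common = {SName, SuppID, Color}, closure = {SName, SuppID, Color, Weight, Cost} → lossless.
Decomposition 3: common = {SName, Color, Cost}, closure = {SName, Color, Cost} → lossy.

Decomposition 3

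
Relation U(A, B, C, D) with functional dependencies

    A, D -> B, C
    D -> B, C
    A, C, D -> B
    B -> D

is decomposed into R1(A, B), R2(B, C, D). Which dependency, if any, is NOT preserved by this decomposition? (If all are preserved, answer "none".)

A, D → B, C: restricted closure across fragments reaches B, C.
D → B, C lies within R2.
A, C, D → B: restricted closure across fragments reaches B.
B → D lies within R2.
Every dependency is enforceable on the fragments, so the decomposition is dependency-preserving.

none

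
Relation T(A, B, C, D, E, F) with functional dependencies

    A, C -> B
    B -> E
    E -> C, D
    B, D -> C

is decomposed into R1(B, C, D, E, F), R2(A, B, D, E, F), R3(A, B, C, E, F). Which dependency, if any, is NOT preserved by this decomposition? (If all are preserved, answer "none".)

A, C → B lies within R3.
B → E lies within R1.
E → C, D lies within R1.
B, D → C lies within R1.
Every dependency is enforceable on the fragments, so the decomposition is dependency-preserving.

none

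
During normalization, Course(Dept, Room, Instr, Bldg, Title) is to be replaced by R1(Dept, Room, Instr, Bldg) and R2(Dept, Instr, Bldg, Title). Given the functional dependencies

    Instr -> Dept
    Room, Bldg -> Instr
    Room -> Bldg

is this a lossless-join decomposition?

Common attributes: R1 ∩ R2 = {Dept, Instr, Bldg}.
No dependency enlarges {Dept, Instr, Bldg}, so (Dept, Instr, Bldg)⁺ = {Dept, Instr, Bldg}.
The closure contains neither all of R1 = {Dept, Room, Instr, Bldg} nor all of R2 = {Dept, Instr, Bldg, Title}, so the common attributes are not a superkey of either fragment. The join is lossy.

No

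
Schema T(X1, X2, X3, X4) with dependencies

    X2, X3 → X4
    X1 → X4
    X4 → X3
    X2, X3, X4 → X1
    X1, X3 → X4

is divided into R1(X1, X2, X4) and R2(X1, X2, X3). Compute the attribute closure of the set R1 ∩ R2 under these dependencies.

R1 ∩ R2 = {X1, X2}.
X1 → X4 applies, adding X4
X4 → X3 applies, adding X3
Closure: {X1, X2, X3, X4}.

X1, X2, X3, X4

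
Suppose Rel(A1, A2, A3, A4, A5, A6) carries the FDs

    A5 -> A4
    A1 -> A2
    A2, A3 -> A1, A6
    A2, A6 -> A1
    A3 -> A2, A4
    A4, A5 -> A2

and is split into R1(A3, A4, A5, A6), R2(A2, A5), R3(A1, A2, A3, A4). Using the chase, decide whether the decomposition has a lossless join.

Yes

Chase test. Columns are A1, A2, A3, A4, A5, A6; row i has aⱼ where attribute j ∈ Ri, else bᵢⱼ.
Initial tableau (one row per fragment):
  row 1: b11 b12 a3 a4 a5 a6
  row 2: b21 a2 b23 b24 a5 b26
  row 3: a1 a2 a3 a4 b35 b36
Rows 1 and 2 agree on A5; apply A5→A4 and equate their A4 entries.
Rows 1 and 3 agree on A3; apply A3→A2, A4 and equate their A2, A4 entries.
Rows 1 and 3 agree on A2, A3; apply A2, A3→A1, A6 and equate their A1, A6 entries.
Row 1 is now all distinguished symbols — the join is lossless.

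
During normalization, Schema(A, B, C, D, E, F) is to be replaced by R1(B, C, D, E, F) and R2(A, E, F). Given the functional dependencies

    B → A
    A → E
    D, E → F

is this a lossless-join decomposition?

No

Common attributes: R1 ∩ R2 = {E, F}.
No dependency enlarges {E, F}, so (E, F)⁺ = {E, F}.
The closure contains neither all of R1 = {B, C, D, E, F} nor all of R2 = {A, E, F}, so the common attributes are not a superkey of either fragment. The join is lossy.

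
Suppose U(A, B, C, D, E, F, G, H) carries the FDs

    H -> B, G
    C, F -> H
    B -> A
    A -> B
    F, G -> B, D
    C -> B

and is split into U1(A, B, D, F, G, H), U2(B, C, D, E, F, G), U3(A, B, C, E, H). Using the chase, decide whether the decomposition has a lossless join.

Chase test. Columns are A, B, C, D, E, F, G, H; row i has aⱼ where attribute j ∈ Ui, else bᵢⱼ.
Initial tableau (one row per fragment):
  row 1: a1 a2 b13 a4 b15 a6 a7 a8
  row 2: b21 a2 a3 a4 a5 a6 a7 b28
  row 3: a1 a2 a3 b34 a5 b36 b37 a8
Rows 1 and 3 agree on H; apply H→B, G and equate their B, G entries.
Rows 1 and 2 agree on B; apply B→A and equate their A entries.
No row becomes fully distinguished — the join is lossy.

No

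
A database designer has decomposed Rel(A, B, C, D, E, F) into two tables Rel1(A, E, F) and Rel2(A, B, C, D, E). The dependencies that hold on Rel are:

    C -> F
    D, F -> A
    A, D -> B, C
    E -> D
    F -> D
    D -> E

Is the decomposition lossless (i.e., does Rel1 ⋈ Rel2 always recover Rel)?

Common attributes: Rel1 ∩ Rel2 = {A, E}.
Closure of {A, E}: E → D applies, adding D; A, D → B, C applies, adding B, C; C → F applies, adding F. So (A, E)⁺ = {A, B, C, D, E, F}.
This closure contains every attribute of Rel1, so Rel1 ∩ Rel2 → Rel1. The join is lossless.

Yes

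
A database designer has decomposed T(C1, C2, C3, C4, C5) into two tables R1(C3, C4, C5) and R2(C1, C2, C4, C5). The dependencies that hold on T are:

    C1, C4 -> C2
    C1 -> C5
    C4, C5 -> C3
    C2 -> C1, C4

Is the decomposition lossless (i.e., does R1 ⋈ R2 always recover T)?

Yes

Common attributes: R1 ∩ R2 = {C4, C5}.
Closure of {C4, C5}: C4, C5 → C3 applies, adding C3. So (C4, C5)⁺ = {C3, C4, C5}.
This closure contains every attribute of R1, so R1 ∩ R2 → R1. The join is lossless.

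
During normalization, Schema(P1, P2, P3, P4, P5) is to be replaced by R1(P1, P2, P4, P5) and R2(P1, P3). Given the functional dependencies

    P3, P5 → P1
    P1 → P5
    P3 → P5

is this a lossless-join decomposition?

Common attributes: R1 ∩ R2 = {P1}.
Closure of {P1}: P1 → P5 applies, adding P5. So (P1)⁺ = {P1, P5}.
The closure contains neither all of R1 = {P1, P2, P4, P5} nor all of R2 = {P1, P3}, so the common attributes are not a superkey of either fragment. The join is lossy.

No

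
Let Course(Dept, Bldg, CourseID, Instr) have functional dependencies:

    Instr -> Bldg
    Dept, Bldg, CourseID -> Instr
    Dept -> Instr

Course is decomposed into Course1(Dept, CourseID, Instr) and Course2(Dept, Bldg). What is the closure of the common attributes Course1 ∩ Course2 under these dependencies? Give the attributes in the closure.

Course1 ∩ Course2 = {Dept}.
Dept → Instr applies, adding Instr
Instr → Bldg applies, adding Bldg
Closure: {Dept, Bldg, Instr}.

Dept, Bldg, Instr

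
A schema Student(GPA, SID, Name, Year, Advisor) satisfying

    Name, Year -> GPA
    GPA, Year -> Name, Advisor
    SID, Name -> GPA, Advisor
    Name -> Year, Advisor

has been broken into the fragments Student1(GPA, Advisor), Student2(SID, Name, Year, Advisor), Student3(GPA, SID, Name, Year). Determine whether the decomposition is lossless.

Chase test. Columns are GPA, SID, Name, Year, Advisor; row i has aⱼ where attribute j ∈ Studenti, else bᵢⱼ.
Initial tableau (one row per fragment):
  row 1: a1 b12 b13 b14 a5
  row 2: b21 a2 a3 a4 a5
  row 3: a1 a2 a3 a4 b35
Rows 2 and 3 agree on Name, Year; apply Name, Year→GPA and equate their GPA entries.
Rows 2 and 3 agree on GPA, Year; apply GPA, Year→Name, Advisor and equate their Name, Advisor entries.
Row 2 is now all distinguished symbols — the join is lossless.

Yes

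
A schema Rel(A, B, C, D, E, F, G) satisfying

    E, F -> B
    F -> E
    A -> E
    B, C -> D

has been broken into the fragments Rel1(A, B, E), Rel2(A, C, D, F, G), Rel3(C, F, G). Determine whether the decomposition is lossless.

Chase test. Columns are A, B, C, D, E, F, G; row i has aⱼ where attribute j ∈ Reli, else bᵢⱼ.
Initial tableau (one row per fragment):
  row 1: a1 a2 b13 b14 a5 b16 b17
  row 2: a1 b22 a3 a4 b25 a6 a7
  row 3: b31 b32 a3 b34 b35 a6 a7
Rows 2 and 3 agree on F; apply F→E and equate their E entries.
Rows 1 and 2 agree on A; apply A→E and equate their E entries.
Rows 2 and 3 agree on E, F; apply E, F→B and equate their B entries.
Rows 2 and 3 agree on B, C; apply B, C→D and equate their D entries.
No row becomes fully distinguished — the join is lossy.

No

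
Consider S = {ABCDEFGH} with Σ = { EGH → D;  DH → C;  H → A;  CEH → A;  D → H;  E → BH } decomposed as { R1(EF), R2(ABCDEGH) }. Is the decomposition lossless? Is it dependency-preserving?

lossy but dependency-preserving

Lossless test: (E)⁺ = {ABEH}, which is a superkey of neither fragment — lossy.
Dependency preservation: every FD's attributes lie within a single fragment, so each can be enforced locally — preserved.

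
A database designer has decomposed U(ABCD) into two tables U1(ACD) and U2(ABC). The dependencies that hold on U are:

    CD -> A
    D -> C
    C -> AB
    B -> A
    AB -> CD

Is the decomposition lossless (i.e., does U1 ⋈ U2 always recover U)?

Common attributes: U1 ∩ U2 = {AC}.
Closure of {AC}: C → AB applies, adding B; AB → CD applies, adding D. So (AC)⁺ = {ABCD}.
This closure contains every attribute of U1, so U1 ∩ U2 → U1. The join is lossless.

Yes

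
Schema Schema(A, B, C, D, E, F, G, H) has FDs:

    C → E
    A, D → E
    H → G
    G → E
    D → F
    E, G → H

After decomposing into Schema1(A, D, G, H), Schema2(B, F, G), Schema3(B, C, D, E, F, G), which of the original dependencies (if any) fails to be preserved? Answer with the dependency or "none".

A, D → E

Check A, D → E: no single fragment contains all of {A, D, E}, and the restricted closure of {A, D} across the fragments never reaches {E}.
C → E is preserved.
H → G is preserved.
G → E is preserved.
D → F is preserved.
E, G → H is preserved.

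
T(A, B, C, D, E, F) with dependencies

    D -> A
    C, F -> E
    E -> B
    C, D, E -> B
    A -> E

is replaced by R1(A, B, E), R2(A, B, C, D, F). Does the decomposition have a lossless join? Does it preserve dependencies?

lossless but not dependency-preserving

Lossless test: (A, B)⁺ = {A, B, E}, which contains all of one fragment — lossless.
Dependency preservation: the restricted closure of {C, F} across the fragments never reaches {E}, so C, F → E cannot be enforced without a join — not preserved.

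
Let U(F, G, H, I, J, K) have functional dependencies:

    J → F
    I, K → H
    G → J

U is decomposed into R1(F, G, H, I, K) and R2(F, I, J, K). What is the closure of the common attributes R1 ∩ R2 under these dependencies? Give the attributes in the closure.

R1 ∩ R2 = {F, I, K}.
I, K → H applies, adding H
Closure: {F, H, I, K}.

F, H, I, K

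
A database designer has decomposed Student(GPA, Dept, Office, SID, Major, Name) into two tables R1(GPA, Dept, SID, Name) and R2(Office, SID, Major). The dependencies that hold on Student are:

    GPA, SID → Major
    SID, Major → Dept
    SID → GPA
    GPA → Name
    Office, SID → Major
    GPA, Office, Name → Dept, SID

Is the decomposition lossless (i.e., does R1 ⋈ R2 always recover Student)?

Yes

Common attributes: R1 ∩ R2 = {SID}.
Closure of {SID}: SID → GPA applies, adding GPA; GPA → Name applies, adding Name; GPA, SID → Major applies, adding Major; SID, Major → Dept applies, adding Dept. So (SID)⁺ = {GPA, Dept, SID, Major, Name}.
This closure contains every attribute of R1, so R1 ∩ R2 → R1. The join is lossless.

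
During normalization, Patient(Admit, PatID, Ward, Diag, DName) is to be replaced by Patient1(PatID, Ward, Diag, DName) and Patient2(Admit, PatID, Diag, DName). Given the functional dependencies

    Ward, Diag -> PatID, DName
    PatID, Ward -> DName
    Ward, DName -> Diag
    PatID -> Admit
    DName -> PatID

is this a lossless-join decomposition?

Common attributes: Patient1 ∩ Patient2 = {PatID, Diag, DName}.
Closure of {PatID, Diag, DName}: PatID → Admit applies, adding Admit. So (PatID, Diag, DName)⁺ = {Admit, PatID, Diag, DName}.
This closure contains every attribute of Patient2, so Patient1 ∩ Patient2 → Patient2. The join is lossless.

Yes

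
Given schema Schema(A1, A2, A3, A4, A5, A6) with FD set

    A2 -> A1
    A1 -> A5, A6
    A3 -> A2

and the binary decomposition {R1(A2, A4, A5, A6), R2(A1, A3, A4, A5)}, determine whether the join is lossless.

No

Common attributes: R1 ∩ R2 = {A4, A5}.
No dependency enlarges {A4, A5}, so (A4, A5)⁺ = {A4, A5}.
The closure contains neither all of R1 = {A2, A4, A5, A6} nor all of R2 = {A1, A3, A4, A5}, so the common attributes are not a superkey of either fragment. The join is lossy.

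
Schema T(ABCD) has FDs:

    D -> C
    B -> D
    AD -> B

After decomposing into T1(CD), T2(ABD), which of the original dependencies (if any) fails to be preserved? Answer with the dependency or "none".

none

D → C lies within T1.
B → D lies within T2.
AD → B lies within T2.
Every dependency is enforceable on the fragments, so the decomposition is dependency-preserving.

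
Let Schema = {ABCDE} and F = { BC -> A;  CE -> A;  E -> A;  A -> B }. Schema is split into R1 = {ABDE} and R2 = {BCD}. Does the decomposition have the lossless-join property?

No

Common attributes: R1 ∩ R2 = {BD}.
No dependency enlarges {BD}, so (BD)⁺ = {BD}.
The closure contains neither all of R1 = {ABDE} nor all of R2 = {BCD}, so the common attributes are not a superkey of either fragment. The join is lossy.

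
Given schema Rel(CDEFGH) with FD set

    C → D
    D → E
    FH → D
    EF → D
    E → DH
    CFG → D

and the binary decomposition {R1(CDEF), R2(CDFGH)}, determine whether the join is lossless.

Common attributes: R1 ∩ R2 = {CDF}.
Closure of {CDF}: D → E applies, adding E; E → DH applies, adding H. So (CDF)⁺ = {CDEFH}.
This closure contains every attribute of R1, so R1 ∩ R2 → R1. The join is lossless.

Yes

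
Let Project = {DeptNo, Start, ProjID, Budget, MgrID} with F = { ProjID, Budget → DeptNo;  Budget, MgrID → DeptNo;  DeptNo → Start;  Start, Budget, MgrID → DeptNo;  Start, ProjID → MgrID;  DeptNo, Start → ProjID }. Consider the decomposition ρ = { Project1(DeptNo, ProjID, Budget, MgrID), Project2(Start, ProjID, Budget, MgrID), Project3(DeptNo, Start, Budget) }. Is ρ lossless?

Yes

Chase test. Columns are DeptNo, Start, ProjID, Budget, MgrID; row i has aⱼ where attribute j ∈ Projecti, else bᵢⱼ.
Initial tableau (one row per fragment):
  row 1: a1 b12 a3 a4 a5
  row 2: b21 a2 a3 a4 a5
  row 3: a1 a2 b33 a4 b35
Rows 1 and 2 agree on ProjID, Budget; apply ProjID, Budget→DeptNo and equate their DeptNo entries.
Rows 1 and 2 agree on DeptNo; apply DeptNo→Start and equate their Start entries.
Rows 1 and 3 agree on DeptNo, Start; apply DeptNo, Start→ProjID and equate their ProjID entries.
Rows 1 and 3 agree on Start, ProjID; apply Start, ProjID→MgrID and equate their MgrID entries.
Row 1 is now all distinguished symbols — the join is lossless.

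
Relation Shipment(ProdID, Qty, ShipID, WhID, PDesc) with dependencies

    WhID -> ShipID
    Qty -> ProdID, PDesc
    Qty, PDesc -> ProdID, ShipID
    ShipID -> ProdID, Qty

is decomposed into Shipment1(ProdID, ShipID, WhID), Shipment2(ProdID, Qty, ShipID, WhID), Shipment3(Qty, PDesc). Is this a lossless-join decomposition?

Yes

Chase test. Columns are ProdID, Qty, ShipID, WhID, PDesc; row i has aⱼ where attribute j ∈ Shipmenti, else bᵢⱼ.
Initial tableau (one row per fragment):
  row 1: a1 b12 a3 a4 b15
  row 2: a1 a2 a3 a4 b25
  row 3: b31 a2 b33 b34 a5
Rows 2 and 3 agree on Qty; apply Qty→ProdID, PDesc and equate their ProdID, PDesc entries.
Rows 2 and 3 agree on Qty, PDesc; apply Qty, PDesc→ProdID, ShipID and equate their ProdID, ShipID entries.
Rows 1 and 2 agree on ShipID; apply ShipID→ProdID, Qty and equate their ProdID, Qty entries.
Rows 1 and 2 agree on Qty; apply Qty→ProdID, PDesc and equate their ProdID, PDesc entries.
Row 1 is now all distinguished symbols — the join is lossless.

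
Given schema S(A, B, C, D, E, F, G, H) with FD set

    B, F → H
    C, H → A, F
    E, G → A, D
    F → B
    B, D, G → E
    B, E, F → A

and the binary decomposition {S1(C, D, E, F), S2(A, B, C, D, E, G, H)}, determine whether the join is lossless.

No

Common attributes: S1 ∩ S2 = {C, D, E}.
No dependency enlarges {C, D, E}, so (C, D, E)⁺ = {C, D, E}.
The closure contains neither all of S1 = {C, D, E, F} nor all of S2 = {A, B, C, D, E, G, H}, so the common attributes are not a superkey of either fragment. The join is lossy.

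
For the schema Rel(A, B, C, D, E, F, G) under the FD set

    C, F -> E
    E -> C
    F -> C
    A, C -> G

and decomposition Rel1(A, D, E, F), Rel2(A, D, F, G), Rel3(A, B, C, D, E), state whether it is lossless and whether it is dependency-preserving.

Lossless test (chase): Rows 1 and 3 agree on E; apply E→C and equate their C entries. Rows 1 and 2 agree on F; apply F→C and equate their C entries. Rows 1 and 2 agree on A, C; apply A, C→G and equate their G entries. Rows 1 and 3 agree on A, C; apply A, C→G and equate their G entries. Rows 1 and 2 agree on C, F; apply C, F→E and equate their E entries. No row becomes fully distinguished — the join is lossy.
Dependency preservation: the restricted closure of {A, C} across the fragments never reaches {G}, so A, C → G cannot be enforced without a join — not preserved.

lossy and not dependency-preserving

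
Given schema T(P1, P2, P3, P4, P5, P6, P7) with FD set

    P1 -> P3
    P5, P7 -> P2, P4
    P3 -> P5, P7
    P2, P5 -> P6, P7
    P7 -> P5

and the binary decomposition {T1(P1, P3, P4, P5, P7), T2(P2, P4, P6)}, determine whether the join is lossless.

Common attributes: T1 ∩ T2 = {P4}.
No dependency enlarges {P4}, so (P4)⁺ = {P4}.
The closure contains neither all of T1 = {P1, P3, P4, P5, P7} nor all of T2 = {P2, P4, P6}, so the common attributes are not a superkey of either fragment. The join is lossy.

No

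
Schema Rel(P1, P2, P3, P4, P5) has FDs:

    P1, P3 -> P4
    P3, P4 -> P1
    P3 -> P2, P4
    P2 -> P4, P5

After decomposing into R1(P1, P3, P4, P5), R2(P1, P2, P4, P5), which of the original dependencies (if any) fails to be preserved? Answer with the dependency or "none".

P3 -> P2, P4

Check P3 → P2, P4: no single fragment contains all of {P2, P3, P4}, and the restricted closure of {P3} across the fragments never reaches {P2, P4}.
P1, P3 → P4 is preserved.
P3, P4 → P1 is preserved.
P2 → P4, P5 is preserved.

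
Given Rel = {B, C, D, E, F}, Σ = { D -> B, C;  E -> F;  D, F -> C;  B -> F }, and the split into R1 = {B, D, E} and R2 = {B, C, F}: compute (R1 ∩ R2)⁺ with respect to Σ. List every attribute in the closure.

R1 ∩ R2 = {B}.
B → F applies, adding F
Closure: {B, F}.

B, F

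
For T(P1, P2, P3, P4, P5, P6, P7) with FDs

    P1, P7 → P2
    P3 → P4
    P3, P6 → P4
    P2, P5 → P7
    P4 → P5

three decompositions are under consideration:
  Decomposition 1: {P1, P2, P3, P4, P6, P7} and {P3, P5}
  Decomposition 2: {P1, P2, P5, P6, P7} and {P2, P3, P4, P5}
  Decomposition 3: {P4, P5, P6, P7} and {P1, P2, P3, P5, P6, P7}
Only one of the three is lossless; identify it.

Decomposition 1

Decomposition 1: common = {P3}, closure = {P3, P4, P5} → lossless.
Decomposition 2: common = {P2, P5}, closure = {P2, P5, P7} → lossy.
Decomposition 3: common = {P5, P6, P7}, closure = {P5, P6, P7} → lossy.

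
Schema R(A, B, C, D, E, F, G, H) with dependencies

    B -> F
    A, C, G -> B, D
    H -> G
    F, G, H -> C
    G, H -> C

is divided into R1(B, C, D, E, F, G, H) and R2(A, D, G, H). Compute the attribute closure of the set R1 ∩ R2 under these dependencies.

R1 ∩ R2 = {D, G, H}.
G, H → C applies, adding C
Closure: {C, D, G, H}.

C, D, G, H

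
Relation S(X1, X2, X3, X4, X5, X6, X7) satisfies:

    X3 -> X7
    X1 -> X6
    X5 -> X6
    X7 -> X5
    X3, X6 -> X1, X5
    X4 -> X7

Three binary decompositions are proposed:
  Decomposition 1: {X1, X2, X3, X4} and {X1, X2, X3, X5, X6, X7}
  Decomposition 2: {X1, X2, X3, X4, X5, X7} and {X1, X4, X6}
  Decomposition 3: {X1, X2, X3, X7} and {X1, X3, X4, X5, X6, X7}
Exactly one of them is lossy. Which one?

Decomposition 1: common = {X1, X2, X3}, closure = {X1, X2, X3, X5, X6, X7} → lossless.
Decomposition 2: common = {X1, X4}, closure = {X1, X4, X5, X6, X7} → lossless.
Decomposition 3: common = {X1, X3, X7}, closure = {X1, X3, X5, X6, X7} → lossy.

Decomposition 3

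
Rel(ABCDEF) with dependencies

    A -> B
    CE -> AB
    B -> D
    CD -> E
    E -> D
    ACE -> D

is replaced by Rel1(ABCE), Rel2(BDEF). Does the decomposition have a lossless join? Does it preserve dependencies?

Lossless test: (BE)⁺ = {BDE}, which is a superkey of neither fragment — lossy.
Dependency preservation: the restricted closure of {CD} across the fragments never reaches {E}, so CD → E cannot be enforced without a join — not preserved.

lossy and not dependency-preserving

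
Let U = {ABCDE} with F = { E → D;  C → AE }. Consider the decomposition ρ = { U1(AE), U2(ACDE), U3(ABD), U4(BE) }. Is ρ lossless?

No

Chase test. Columns are ABCDE; row i has aⱼ where attribute j ∈ Ui, else bᵢⱼ.
Initial tableau (one row per fragment):
  row 1: a1 b12 b13 b14 a5
  row 2: a1 b22 a3 a4 a5
  row 3: a1 a2 b33 a4 b35
  row 4: b41 a2 b43 b44 a5
Rows 1 and 2 agree on E; apply E→D and equate their D entries.
Rows 1 and 4 agree on E; apply E→D and equate their D entries.
No row becomes fully distinguished — the join is lossy.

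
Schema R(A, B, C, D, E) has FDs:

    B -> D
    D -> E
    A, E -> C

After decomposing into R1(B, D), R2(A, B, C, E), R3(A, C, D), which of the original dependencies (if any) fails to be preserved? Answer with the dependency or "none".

D -> E

Check D → E: no single fragment contains all of {D, E}, and the restricted closure of {D} across the fragments never reaches {E}.
B → D is preserved.
A, E → C is preserved.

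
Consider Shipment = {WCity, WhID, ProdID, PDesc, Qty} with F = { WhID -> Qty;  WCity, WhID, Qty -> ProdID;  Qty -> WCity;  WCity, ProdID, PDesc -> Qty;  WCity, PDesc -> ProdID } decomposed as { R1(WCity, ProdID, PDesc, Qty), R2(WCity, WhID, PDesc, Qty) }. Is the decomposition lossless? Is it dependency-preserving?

Lossless test: (WCity, PDesc, Qty)⁺ = {WCity, ProdID, PDesc, Qty}, which contains all of one fragment — lossless.
Dependency preservation: the restricted closure of {WCity, WhID, Qty} across the fragments never reaches {ProdID}, so WCity, WhID, Qty → ProdID cannot be enforced without a join — not preserved.

lossless but not dependency-preserving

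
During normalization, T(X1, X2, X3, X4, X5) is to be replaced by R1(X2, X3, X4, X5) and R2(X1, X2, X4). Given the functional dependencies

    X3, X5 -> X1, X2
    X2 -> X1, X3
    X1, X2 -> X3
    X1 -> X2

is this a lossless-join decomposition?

Common attributes: R1 ∩ R2 = {X2, X4}.
Closure of {X2, X4}: X2 → X1, X3 applies, adding X1, X3. So (X2, X4)⁺ = {X1, X2, X3, X4}.
This closure contains every attribute of R2, so R1 ∩ R2 → R2. The join is lossless.

Yes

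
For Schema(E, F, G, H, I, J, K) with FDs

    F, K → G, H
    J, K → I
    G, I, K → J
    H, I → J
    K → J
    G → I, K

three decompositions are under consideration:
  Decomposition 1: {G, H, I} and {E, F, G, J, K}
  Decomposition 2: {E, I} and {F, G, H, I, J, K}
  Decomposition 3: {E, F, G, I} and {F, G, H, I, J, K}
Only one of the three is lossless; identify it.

Decomposition 3

Decomposition 1: common = {G}, closure = {G, I, J, K} → lossy.
Decomposition 2: common = {I}, closure = {I} → lossy.
Decomposition 3: common = {F, G, I}, closure = {F, G, H, I, J, K} → lossless.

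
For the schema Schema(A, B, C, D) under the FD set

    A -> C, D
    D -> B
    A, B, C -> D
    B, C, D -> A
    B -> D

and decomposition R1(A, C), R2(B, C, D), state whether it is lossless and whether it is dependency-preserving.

Lossless test: (C)⁺ = {C}, which is a superkey of neither fragment — lossy.
Dependency preservation: the restricted closure of {A} across the fragments never reaches {C, D}, so A → C, D cannot be enforced without a join — not preserved.

lossy and not dependency-preserving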